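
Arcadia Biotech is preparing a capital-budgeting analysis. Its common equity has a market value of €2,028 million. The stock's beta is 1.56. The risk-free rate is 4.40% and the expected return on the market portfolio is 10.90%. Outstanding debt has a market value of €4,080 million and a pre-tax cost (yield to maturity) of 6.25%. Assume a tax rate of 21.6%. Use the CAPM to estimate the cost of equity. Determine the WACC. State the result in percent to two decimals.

8.10%

Market risk premium = 10.9% − 4.4% = 6.5%.
Cost of equity via CAPM: Re = 4.4% + 1.56 × 6.5% = 14.5400%.
Total capital V = 2028 + 4080 = 6108.
Equity: weight = 2028/6108 = 0.3320; cost = 14.54%.
Debt: weight = 4080/6108 = 0.6680; after-tax cost = 6.25% × (1 − 21.6%) = 4.9000%.
WACC = 0.3320 × 14.5400% + 0.6680 × 4.9000% = 8.1007%.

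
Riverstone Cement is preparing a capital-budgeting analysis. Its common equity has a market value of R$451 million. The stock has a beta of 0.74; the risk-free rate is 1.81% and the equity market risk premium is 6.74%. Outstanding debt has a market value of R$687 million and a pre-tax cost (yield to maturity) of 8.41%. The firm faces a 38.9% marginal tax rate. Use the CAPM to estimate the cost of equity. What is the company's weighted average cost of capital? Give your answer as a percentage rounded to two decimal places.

5.80%

Cost of equity via CAPM: Re = 1.81% + 0.74 × 6.74% = 6.7976%.
Total capital V = 451 + 687 = 1138.
Equity: weight = 451/1138 = 0.3963; cost = 6.7976%.
Debt: weight = 687/1138 = 0.6037; after-tax cost = 8.41% × (1 − 38.9%) = 5.1385%.
WACC = 0.3963 × 6.7976% + 0.6037 × 5.1385% = 5.7960%.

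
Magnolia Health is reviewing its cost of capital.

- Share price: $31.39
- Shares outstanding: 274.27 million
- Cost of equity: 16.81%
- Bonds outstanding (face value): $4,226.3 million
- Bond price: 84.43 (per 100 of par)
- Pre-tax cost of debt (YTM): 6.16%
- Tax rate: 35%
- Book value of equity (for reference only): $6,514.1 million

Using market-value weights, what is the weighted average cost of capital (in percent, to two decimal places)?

13.06%

Market value of equity E = 31.39 × 274.27m = 8609.3353m. Market value of debt D = 4226.3m × 84.43/100 = 3568.26509m.
Total capital V = 8609.3353 + 3568.26509 = 12177.60039.
Equity: weight = 8609.3353/12177.60039 = 0.7070; cost = 16.81%.
Bonds outstanding: weight = 3568.26509/12177.60039 = 0.2930; after-tax cost = 6.16% × (1 − 35%) = 4.0040%.
WACC = 0.7070 × 16.8100% + 0.2930 × 4.0040% = 13.0576%.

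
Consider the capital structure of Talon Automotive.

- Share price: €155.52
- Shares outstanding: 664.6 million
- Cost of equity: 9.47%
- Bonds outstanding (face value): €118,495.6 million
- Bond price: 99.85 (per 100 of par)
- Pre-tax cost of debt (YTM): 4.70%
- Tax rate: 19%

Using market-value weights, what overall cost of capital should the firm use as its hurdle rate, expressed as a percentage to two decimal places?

Market value of equity E = 155.52 × 664.6m = 103358.592m. Market value of debt D = 118495.6m × 99.85/100 = 118317.8566m.
Total capital V = 103358.592 + 118317.8566 = 221676.4486.
Equity: weight = 103358.592/221676.4486 = 0.4663; cost = 9.47%.
Bonds outstanding: weight = 118317.8566/221676.4486 = 0.5337; after-tax cost = 4.7% × (1 − 19%) = 3.8070%.
WACC = 0.4663 × 9.4700% + 0.5337 × 3.8070% = 6.4474%.

6.45%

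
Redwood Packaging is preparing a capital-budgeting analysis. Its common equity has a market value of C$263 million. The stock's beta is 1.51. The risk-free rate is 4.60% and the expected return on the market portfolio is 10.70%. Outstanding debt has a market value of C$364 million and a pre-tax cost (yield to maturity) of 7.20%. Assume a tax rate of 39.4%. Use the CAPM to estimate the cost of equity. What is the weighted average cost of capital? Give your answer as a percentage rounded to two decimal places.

Market risk premium = 10.7% − 4.6% = 6.1%.
Cost of equity via CAPM: Re = 4.6% + 1.51 × 6.1% = 13.8110%.
Total capital V = 263 + 364 = 627.
Equity: weight = 263/627 = 0.4195; cost = 13.811%.
Debt: weight = 364/627 = 0.5805; after-tax cost = 7.2% × (1 − 39.4%) = 4.3632%.
WACC = 0.4195 × 13.8110% + 0.5805 × 4.3632% = 8.3262%.

8.33%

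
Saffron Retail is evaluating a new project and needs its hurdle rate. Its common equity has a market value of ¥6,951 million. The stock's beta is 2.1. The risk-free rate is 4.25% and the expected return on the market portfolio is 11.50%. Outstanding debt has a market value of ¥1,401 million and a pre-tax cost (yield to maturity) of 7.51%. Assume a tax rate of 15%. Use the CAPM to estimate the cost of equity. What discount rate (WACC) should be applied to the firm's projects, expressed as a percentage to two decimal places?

Market risk premium = 11.5% − 4.25% = 7.25%.
Cost of equity via CAPM: Re = 4.25% + 2.1 × 7.25% = 19.4750%.
Total capital V = 6951 + 1401 = 8352.
Equity: weight = 6951/8352 = 0.8323; cost = 19.475%.
Debt: weight = 1401/8352 = 0.1677; after-tax cost = 7.51% × (1 − 15%) = 6.3835%.
WACC = 0.8323 × 19.4750% + 0.1677 × 6.3835% = 17.2790%.

17.28%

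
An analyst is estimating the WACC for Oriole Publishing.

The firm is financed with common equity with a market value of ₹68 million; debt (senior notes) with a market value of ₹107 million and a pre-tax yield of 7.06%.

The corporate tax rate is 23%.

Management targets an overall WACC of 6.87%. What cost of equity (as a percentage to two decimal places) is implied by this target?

Total capital V = 68 + 107 = 175.
Equity weight = 68/175 = 0.3886.
Senior notes weight = 107/175 = 0.6114.
Debt contribution = 0.6114 × 7.06% × (1 − 23%) = 3.3238%.
Required equity contribution = 6.87% − 3.3238% = 3.5462%.
Re = 3.5462% / 0.3886 = 9.1261%.

9.13%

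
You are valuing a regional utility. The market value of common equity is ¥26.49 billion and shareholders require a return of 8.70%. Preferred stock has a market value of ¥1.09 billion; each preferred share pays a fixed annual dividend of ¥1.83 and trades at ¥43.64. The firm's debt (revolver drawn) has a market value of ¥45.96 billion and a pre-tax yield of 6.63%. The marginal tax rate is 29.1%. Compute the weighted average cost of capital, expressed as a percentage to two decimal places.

6.13%

Cost of preferred: Rp = 1.83 / 43.64 = 4.1934%.
Total capital V = 26.49 + 1.09 + 45.96 = 73.54.
Equity: weight = 26.49/73.54 = 0.3602; cost = 8.7%.
Preferred: weight = 1.09/73.54 = 0.0148; cost = 4.1934%.
Revolver drawn: weight = 45.96/73.54 = 0.6250; after-tax cost = 6.63% × (1 − 29.1%) = 4.7007%.
WACC = 0.3602 × 8.7000% + 0.0148 × 4.1934% + 0.6250 × 4.7007% = 6.1338%.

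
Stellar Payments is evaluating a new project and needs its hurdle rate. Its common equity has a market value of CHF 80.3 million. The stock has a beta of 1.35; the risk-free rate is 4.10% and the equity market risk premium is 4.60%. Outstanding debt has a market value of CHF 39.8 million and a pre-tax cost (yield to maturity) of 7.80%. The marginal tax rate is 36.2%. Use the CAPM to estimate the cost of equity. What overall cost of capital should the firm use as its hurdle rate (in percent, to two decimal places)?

Cost of equity via CAPM: Re = 4.1% + 1.35 × 4.6% = 10.3100%.
Total capital V = 80.3 + 39.8 = 120.1.
Equity: weight = 80.3/120.1 = 0.6686; cost = 10.31%.
Debt: weight = 39.8/120.1 = 0.3314; after-tax cost = 7.8% × (1 − 36.2%) = 4.9764%.
WACC = 0.6686 × 10.3100% + 0.3314 × 4.9764% = 8.5425%.

8.54%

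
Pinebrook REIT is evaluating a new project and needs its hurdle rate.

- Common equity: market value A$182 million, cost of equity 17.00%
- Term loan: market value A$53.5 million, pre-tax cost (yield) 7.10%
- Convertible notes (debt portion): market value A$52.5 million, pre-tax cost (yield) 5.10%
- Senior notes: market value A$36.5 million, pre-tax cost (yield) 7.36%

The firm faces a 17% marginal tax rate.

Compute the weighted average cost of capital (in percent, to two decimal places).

11.88%

Total capital V = 182 + 53.5 + 52.5 + 36.5 = 324.5.
Equity: weight = 182/324.5 = 0.5609; cost = 17%.
Term loan: weight = 53.5/324.5 = 0.1649; after-tax cost = 7.1% × (1 − 17%) = 5.8930%.
Convertible notes (debt portion): weight = 52.5/324.5 = 0.1618; after-tax cost = 5.1% × (1 − 17%) = 4.2330%.
Senior notes: weight = 36.5/324.5 = 0.1125; after-tax cost = 7.36% × (1 − 17%) = 6.1088%.
WACC = 0.5609 × 17.0000% + 0.1649 × 5.8930% + 0.1618 × 4.2330% + 0.1125 × 6.1088% = 11.8782%.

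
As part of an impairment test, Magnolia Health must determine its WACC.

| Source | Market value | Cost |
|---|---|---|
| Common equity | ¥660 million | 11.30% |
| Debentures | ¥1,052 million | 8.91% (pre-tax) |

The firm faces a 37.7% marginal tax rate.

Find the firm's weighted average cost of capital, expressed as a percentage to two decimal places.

Total capital V = 660 + 1052 = 1712.
Equity: weight = 660/1712 = 0.3855; cost = 11.3%.
Debentures: weight = 1052/1712 = 0.6145; after-tax cost = 8.91% × (1 − 37.7%) = 5.5509%.
WACC = 0.3855 × 11.3000% + 0.6145 × 5.5509% = 7.7673%.

7.77%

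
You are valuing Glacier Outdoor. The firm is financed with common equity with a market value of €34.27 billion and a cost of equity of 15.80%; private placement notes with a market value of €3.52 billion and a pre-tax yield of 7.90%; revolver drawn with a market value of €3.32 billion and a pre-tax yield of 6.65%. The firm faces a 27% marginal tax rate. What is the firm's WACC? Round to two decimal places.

Total capital V = 34.27 + 3.52 + 3.32 = 41.11.
Equity: weight = 34.27/41.11 = 0.8336; cost = 15.8%.
Private placement notes: weight = 3.52/41.11 = 0.0856; after-tax cost = 7.9% × (1 − 27%) = 5.7670%.
Revolver drawn: weight = 3.32/41.11 = 0.0808; after-tax cost = 6.65% × (1 − 27%) = 4.8545%.
WACC = 0.8336 × 15.8000% + 0.0856 × 5.7670% + 0.0808 × 4.8545% = 14.0570%.

14.06%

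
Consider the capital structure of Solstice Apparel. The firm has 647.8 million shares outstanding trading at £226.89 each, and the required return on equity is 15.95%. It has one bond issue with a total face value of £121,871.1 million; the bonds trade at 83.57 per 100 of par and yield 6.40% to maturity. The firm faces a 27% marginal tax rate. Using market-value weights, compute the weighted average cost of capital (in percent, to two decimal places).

Market value of equity E = 226.89 × 647.8m = 146979.342m. Market value of debt D = 121871.1m × 83.57/100 = 101847.67827m.
Total capital V = 146979.342 + 101847.67827 = 248827.02027.
Equity: weight = 146979.342/248827.02027 = 0.5907; cost = 15.95%.
Bonds outstanding: weight = 101847.67827/248827.02027 = 0.4093; after-tax cost = 6.4% × (1 − 27%) = 4.6720%.
WACC = 0.5907 × 15.9500% + 0.4093 × 4.6720% = 11.3338%.

11.33%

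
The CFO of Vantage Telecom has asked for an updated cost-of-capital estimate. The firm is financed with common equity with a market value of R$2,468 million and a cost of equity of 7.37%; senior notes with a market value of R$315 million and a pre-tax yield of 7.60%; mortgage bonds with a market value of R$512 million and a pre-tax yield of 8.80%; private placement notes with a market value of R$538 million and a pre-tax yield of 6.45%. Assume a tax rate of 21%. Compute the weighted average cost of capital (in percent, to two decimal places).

6.88%

Total capital V = 2468 + 315 + 512 + 538 = 3833.
Equity: weight = 2468/3833 = 0.6439; cost = 7.37%.
Senior notes: weight = 315/3833 = 0.0822; after-tax cost = 7.6% × (1 − 21%) = 6.0040%.
Mortgage bonds: weight = 512/3833 = 0.1336; after-tax cost = 8.8% × (1 − 21%) = 6.9520%.
Private placement notes: weight = 538/3833 = 0.1404; after-tax cost = 6.45% × (1 − 21%) = 5.0955%.
WACC = 0.6439 × 7.3700% + 0.0822 × 6.0040% + 0.1336 × 6.9520% + 0.1404 × 5.0955% = 6.8827%.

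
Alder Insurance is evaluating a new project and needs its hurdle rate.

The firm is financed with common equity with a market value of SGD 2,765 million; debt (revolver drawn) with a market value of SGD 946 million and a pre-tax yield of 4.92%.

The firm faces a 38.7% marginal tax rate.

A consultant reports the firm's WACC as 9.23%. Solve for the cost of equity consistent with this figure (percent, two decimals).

11.36%

Total capital V = 2765 + 946 = 3711.
Equity weight = 2765/3711 = 0.7451.
Revolver drawn weight = 946/3711 = 0.2549.
Debt contribution = 0.2549 × 4.92% × (1 − 38.7%) = 0.7688%.
Required equity contribution = 9.23% − 0.7688% = 8.4612%.
Re = 8.4612% / 0.7451 = 11.3560%.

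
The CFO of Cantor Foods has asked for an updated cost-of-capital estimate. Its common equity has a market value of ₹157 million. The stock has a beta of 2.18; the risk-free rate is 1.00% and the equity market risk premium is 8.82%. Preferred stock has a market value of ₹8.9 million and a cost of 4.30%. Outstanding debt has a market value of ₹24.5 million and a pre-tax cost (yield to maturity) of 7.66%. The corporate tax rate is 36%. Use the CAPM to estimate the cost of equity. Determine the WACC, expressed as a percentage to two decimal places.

Cost of equity via CAPM: Re = 1.0% + 2.18 × 8.82% = 20.2276%.
Total capital V = 157 + 8.9 + 24.5 = 190.4.
Equity: weight = 157/190.4 = 0.8246; cost = 20.2276%.
Preferred: weight = 8.9/190.4 = 0.0467; cost = 4.3%.
Debt: weight = 24.5/190.4 = 0.1287; after-tax cost = 7.66% × (1 − 36%) = 4.9024%.
WACC = 0.8246 × 20.2276% + 0.0467 × 4.3000% + 0.1287 × 4.9024% = 17.5111%.

17.51%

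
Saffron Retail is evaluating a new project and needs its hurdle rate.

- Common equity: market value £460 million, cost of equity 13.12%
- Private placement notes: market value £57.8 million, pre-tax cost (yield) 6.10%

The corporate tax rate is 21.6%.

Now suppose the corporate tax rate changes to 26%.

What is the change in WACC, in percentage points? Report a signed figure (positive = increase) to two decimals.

Current WACC:
Total capital V = 460 + 57.8 = 517.8.
Equity: weight = 460/517.8 = 0.8884; cost = 13.12%.
Private placement notes: weight = 57.8/517.8 = 0.1116; after-tax cost = 6.1% × (1 − 21.6%) = 4.7824%.
WACC = 0.8884 × 13.1200% + 0.1116 × 4.7824% = 12.1893%.
After the change:
Total capital V = 460 + 57.8 = 517.8.
Equity: weight = 460/517.8 = 0.8884; cost = 13.12%.
Private placement notes: weight = 57.8/517.8 = 0.1116; after-tax cost = 6.1% × (1 − 26%) = 4.5140%.
WACC = 0.8884 × 13.1200% + 0.1116 × 4.5140% = 12.1593%.
Change in WACC = 12.1593% − 12.1893% = -0.0300 pp.

-0.03 pp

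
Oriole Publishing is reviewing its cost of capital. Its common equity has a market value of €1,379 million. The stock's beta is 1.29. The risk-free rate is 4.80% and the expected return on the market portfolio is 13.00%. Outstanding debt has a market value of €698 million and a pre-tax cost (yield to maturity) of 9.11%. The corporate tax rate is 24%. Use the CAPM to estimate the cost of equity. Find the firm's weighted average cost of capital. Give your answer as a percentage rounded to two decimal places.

12.54%

Market risk premium = 13.0% − 4.8% = 8.2%.
Cost of equity via CAPM: Re = 4.8% + 1.29 × 8.2% = 15.3780%.
Total capital V = 1379 + 698 = 2077.
Equity: weight = 1379/2077 = 0.6639; cost = 15.378%.
Debt: weight = 698/2077 = 0.3361; after-tax cost = 9.11% × (1 − 24%) = 6.9236%.
WACC = 0.6639 × 15.3780% + 0.3361 × 6.9236% = 12.5368%.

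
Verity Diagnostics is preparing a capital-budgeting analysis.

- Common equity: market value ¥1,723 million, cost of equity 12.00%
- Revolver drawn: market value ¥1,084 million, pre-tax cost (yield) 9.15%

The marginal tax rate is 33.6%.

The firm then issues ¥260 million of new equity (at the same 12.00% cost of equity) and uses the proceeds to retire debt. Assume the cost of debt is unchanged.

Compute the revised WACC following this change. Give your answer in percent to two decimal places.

After the change:
Total capital V = 1983 + 824 = 2807.
Equity: weight = 1983/2807 = 0.7064; cost = 12%.
Revolver drawn: weight = 824/2807 = 0.2936; after-tax cost = 9.15% × (1 − 33.6%) = 6.0756%.
WACC = 0.7064 × 12.0000% + 0.2936 × 6.0756% = 10.2609%.

10.26%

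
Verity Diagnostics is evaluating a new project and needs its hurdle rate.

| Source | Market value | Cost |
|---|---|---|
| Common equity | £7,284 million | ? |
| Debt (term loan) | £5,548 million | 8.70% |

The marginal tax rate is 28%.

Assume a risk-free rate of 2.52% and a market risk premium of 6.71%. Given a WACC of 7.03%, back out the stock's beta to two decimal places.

Total capital V = 7284 + 5548 = 12832.
Equity weight = 7284/12832 = 0.5676.
Term loan weight = 5548/12832 = 0.4324.
Debt contribution = 0.4324 × 8.7% × (1 − 28%) = 2.7083%.
Required equity contribution = 7.03% − 2.7083% = 4.3217%  ⇒  Re = 7.6134%.
CAPM: 7.6134% = 2.52% + β × 6.71%  ⇒  β = 0.7591.

0.76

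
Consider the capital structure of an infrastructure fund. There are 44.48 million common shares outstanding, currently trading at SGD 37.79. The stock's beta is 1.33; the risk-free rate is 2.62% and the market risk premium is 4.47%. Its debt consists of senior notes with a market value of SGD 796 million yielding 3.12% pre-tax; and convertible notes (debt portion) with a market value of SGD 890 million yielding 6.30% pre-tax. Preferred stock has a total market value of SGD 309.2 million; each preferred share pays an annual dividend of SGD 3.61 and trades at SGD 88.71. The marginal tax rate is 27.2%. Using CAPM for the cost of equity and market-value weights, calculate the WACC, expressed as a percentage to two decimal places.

5.86%

Cost of equity via CAPM: Re = 2.62% + 1.33 × 4.47% = 8.5651%.
Cost of preferred: Rp = 3.61 / 88.71 = 4.0694%.
Market value of equity E = 37.79 × 44.48m = 1680.8992m.
Total capital V = 1680.8992 + 309.2 + 796 + 890 = 3676.0992.
Equity: weight = 1680.8992/3676.0992 = 0.4573; cost = 8.5651%.
Preferred: weight = 309.2/3676.0992 = 0.0841; cost = 4.0694%.
Senior notes: weight = 796/3676.0992 = 0.2165; after-tax cost = 3.12% × (1 − 27.2%) = 2.2714%.
Convertible notes (debt portion): weight = 890/3676.0992 = 0.2421; after-tax cost = 6.3% × (1 − 27.2%) = 4.5864%.
WACC = 0.4573 × 8.5651% + 0.0841 × 4.0694% + 0.2165 × 2.2714% + 0.2421 × 4.5864% = 5.8609%.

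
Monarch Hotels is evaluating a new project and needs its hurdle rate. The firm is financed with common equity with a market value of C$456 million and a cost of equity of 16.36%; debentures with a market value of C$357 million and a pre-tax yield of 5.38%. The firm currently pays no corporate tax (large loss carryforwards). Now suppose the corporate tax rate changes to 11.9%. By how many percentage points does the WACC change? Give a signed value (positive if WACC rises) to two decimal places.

Current WACC:
Total capital V = 456 + 357 = 813.
Equity: weight = 456/813 = 0.5609; cost = 16.36%.
Debentures: weight = 357/813 = 0.4391; after-tax cost = 5.38% × (1 − 0%) = 5.3800%.
WACC = 0.5609 × 16.3600% + 0.4391 × 5.3800% = 11.5385%.
After the change:
Total capital V = 456 + 357 = 813.
Equity: weight = 456/813 = 0.5609; cost = 16.36%.
Debentures: weight = 357/813 = 0.4391; after-tax cost = 5.38% × (1 − 11.9%) = 4.7398%.
WACC = 0.5609 × 16.3600% + 0.4391 × 4.7398% = 11.2574%.
Change in WACC = 11.2574% − 11.5385% = -0.2811 pp.

-0.28 pp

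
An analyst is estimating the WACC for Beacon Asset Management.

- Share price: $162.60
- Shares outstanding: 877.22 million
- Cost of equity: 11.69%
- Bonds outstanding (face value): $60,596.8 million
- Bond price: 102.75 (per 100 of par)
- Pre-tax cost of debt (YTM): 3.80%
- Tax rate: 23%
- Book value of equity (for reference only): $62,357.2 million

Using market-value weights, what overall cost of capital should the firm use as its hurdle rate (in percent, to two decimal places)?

9.03%

Market value of equity E = 162.6 × 877.22m = 142635.972m. Market value of debt D = 60596.8m × 102.75/100 = 62263.212m.
Total capital V = 142635.972 + 62263.212 = 204899.184.
Equity: weight = 142635.972/204899.184 = 0.6961; cost = 11.69%.
Bonds outstanding: weight = 62263.212/204899.184 = 0.3039; after-tax cost = 3.8% × (1 − 23%) = 2.9260%.
WACC = 0.6961 × 11.6900% + 0.3039 × 2.9260% = 9.0269%.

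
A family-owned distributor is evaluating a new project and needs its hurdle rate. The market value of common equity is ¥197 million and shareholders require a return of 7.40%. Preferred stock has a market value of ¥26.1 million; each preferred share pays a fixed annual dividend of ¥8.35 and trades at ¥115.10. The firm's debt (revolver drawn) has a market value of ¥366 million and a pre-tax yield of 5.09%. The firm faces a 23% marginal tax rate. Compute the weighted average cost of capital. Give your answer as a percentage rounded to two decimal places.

5.23%

Cost of preferred: Rp = 8.35 / 115.1 = 7.2546%.
Total capital V = 197 + 26.1 + 366 = 589.1.
Equity: weight = 197/589.1 = 0.3344; cost = 7.4%.
Preferred: weight = 26.1/589.1 = 0.0443; cost = 7.2546%.
Revolver drawn: weight = 366/589.1 = 0.6213; after-tax cost = 5.09% × (1 − 23%) = 3.9193%.
WACC = 0.3344 × 7.4000% + 0.0443 × 7.2546% + 0.6213 × 3.9193% = 5.2310%.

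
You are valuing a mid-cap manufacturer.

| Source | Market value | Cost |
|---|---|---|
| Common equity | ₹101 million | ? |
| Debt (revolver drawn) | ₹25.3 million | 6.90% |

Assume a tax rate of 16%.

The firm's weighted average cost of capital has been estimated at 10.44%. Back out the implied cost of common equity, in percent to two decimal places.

11.60%

Total capital V = 101 + 25.3 = 126.3.
Equity weight = 101/126.3 = 0.7997.
Revolver drawn weight = 25.3/126.3 = 0.2003.
Debt contribution = 0.2003 × 6.9% × (1 − 16%) = 1.1610%.
Required equity contribution = 10.44% − 1.1610% = 9.2790%.
Re = 9.2790% / 0.7997 = 11.6033%.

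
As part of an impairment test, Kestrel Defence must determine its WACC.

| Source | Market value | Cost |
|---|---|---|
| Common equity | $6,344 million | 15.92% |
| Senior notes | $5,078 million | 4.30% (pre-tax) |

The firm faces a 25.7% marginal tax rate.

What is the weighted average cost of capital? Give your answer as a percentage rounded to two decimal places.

Total capital V = 6344 + 5078 = 11422.
Equity: weight = 6344/11422 = 0.5554; cost = 15.92%.
Senior notes: weight = 5078/11422 = 0.4446; after-tax cost = 4.3% × (1 − 25.7%) = 3.1949%.
WACC = 0.5554 × 15.9200% + 0.4446 × 3.1949% = 10.2627%.

10.26%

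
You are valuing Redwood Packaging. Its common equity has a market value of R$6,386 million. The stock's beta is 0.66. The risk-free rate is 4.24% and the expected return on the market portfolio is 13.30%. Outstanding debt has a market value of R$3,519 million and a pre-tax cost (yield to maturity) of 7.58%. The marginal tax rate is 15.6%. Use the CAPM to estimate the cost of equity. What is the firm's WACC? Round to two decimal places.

8.86%

Market risk premium = 13.3% − 4.24% = 9.06%.
Cost of equity via CAPM: Re = 4.24% + 0.66 × 9.06% = 10.2196%.
Total capital V = 6386 + 3519 = 9905.
Equity: weight = 6386/9905 = 0.6447; cost = 10.2196%.
Debt: weight = 3519/9905 = 0.3553; after-tax cost = 7.58% × (1 − 15.6%) = 6.3975%.
WACC = 0.6447 × 10.2196% + 0.3553 × 6.3975% = 8.8617%.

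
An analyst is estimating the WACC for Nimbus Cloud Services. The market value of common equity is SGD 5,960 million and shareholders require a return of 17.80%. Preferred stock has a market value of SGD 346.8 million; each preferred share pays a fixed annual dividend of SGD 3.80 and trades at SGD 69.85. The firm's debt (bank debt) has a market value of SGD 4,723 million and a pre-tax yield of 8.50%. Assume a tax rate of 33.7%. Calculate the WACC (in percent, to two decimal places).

Cost of preferred: Rp = 3.8 / 69.85 = 5.4402%.
Total capital V = 5960 + 346.8 + 4723 = 11029.8.
Equity: weight = 5960/11029.8 = 0.5404; cost = 17.8%.
Preferred: weight = 346.8/11029.8 = 0.0314; cost = 5.4402%.
Bank debt: weight = 4723/11029.8 = 0.4282; after-tax cost = 8.5% × (1 − 33.7%) = 5.6355%.
WACC = 0.5404 × 17.8000% + 0.0314 × 5.4402% + 0.4282 × 5.6355% = 12.2025%.

12.20%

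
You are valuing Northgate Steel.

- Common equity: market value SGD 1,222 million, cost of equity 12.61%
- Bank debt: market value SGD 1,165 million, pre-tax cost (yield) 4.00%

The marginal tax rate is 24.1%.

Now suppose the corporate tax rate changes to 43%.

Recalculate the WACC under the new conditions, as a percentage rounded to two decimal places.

7.57%

After the change:
Total capital V = 1222 + 1165 = 2387.
Equity: weight = 1222/2387 = 0.5119; cost = 12.61%.
Bank debt: weight = 1165/2387 = 0.4881; after-tax cost = 4% × (1 − 43%) = 2.2800%.
WACC = 0.5119 × 12.6100% + 0.4881 × 2.2800% = 7.5683%.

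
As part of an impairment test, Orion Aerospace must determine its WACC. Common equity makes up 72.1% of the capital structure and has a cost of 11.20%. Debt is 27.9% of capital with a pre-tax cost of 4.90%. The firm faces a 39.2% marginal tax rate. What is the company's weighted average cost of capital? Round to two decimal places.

8.91%

After-tax cost of debt = 4.9% × (1 − 39.2%) = 2.9792%.
WACC = 0.721 × 11.2000% + 0.279 × 2.9792% = 8.9064%.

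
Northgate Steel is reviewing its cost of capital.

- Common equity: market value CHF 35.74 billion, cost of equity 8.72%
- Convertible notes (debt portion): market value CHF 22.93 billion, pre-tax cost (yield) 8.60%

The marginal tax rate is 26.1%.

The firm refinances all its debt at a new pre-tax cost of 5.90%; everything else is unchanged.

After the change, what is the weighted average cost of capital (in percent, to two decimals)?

After the change:
Total capital V = 35.74 + 22.93 = 58.67.
Equity: weight = 35.74/58.67 = 0.6092; cost = 8.72%.
Convertible notes (debt portion): weight = 22.93/58.67 = 0.3908; after-tax cost = 5.9% × (1 − 26.1%) = 4.3601%.
WACC = 0.6092 × 8.7200% + 0.3908 × 4.3601% = 7.0160%.

7.02%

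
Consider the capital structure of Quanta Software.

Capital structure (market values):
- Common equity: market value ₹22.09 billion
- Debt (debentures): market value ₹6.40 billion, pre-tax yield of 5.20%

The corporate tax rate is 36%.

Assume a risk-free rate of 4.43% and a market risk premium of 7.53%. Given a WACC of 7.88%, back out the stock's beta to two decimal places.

0.63

Total capital V = 22.09 + 6.4 = 28.49.
Equity weight = 22.09/28.49 = 0.7754.
Debentures weight = 6.4/28.49 = 0.2246.
Debt contribution = 0.2246 × 5.2% × (1 − 36%) = 0.7476%.
Required equity contribution = 7.88% − 0.7476% = 7.1324%  ⇒  Re = 9.1988%.
CAPM: 9.1988% = 4.43% + β × 7.53%  ⇒  β = 0.6333.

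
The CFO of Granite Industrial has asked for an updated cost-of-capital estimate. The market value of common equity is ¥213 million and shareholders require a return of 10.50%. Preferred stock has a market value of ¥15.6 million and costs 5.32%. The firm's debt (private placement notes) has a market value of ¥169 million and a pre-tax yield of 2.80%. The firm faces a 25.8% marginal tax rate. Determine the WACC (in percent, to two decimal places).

6.72%

Total capital V = 213 + 15.6 + 169 = 397.6.
Equity: weight = 213/397.6 = 0.5357; cost = 10.5%.
Preferred: weight = 15.6/397.6 = 0.0392; cost = 5.32%.
Private placement notes: weight = 169/397.6 = 0.4251; after-tax cost = 2.8% × (1 − 25.8%) = 2.0776%.
WACC = 0.5357 × 10.5000% + 0.0392 × 5.3200% + 0.4251 × 2.0776% = 6.7168%.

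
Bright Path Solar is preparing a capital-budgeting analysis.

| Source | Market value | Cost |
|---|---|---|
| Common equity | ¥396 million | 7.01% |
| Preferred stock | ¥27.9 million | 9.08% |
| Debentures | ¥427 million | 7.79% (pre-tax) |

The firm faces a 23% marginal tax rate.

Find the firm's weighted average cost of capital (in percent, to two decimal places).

Total capital V = 396 + 27.9 + 427 = 850.9.
Equity: weight = 396/850.9 = 0.4654; cost = 7.01%.
Preferred: weight = 27.9/850.9 = 0.0328; cost = 9.08%.
Debentures: weight = 427/850.9 = 0.5018; after-tax cost = 7.79% × (1 − 23%) = 5.9983%.
WACC = 0.4654 × 7.0100% + 0.0328 × 9.0800% + 0.5018 × 5.9983% = 6.5702%.

6.57%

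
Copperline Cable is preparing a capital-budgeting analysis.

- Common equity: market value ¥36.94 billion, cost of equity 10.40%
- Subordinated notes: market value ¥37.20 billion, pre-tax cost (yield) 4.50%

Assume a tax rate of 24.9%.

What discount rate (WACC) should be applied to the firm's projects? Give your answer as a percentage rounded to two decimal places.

Total capital V = 36.94 + 37.2 = 74.14.
Equity: weight = 36.94/74.14 = 0.4982; cost = 10.4%.
Subordinated notes: weight = 37.2/74.14 = 0.5018; after-tax cost = 4.5% × (1 − 24.9%) = 3.3795%.
WACC = 0.4982 × 10.4000% + 0.5018 × 3.3795% = 6.8774%.

6.88%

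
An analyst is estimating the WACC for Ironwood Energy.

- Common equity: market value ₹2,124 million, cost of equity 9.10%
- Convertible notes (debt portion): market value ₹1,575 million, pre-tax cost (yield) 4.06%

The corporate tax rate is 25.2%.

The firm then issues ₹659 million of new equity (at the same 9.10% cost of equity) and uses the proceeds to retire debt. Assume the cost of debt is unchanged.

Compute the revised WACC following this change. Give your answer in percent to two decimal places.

After the change:
Total capital V = 2783 + 916 = 3699.
Equity: weight = 2783/3699 = 0.7524; cost = 9.1%.
Convertible notes (debt portion): weight = 916/3699 = 0.2476; after-tax cost = 4.06% × (1 − 25.2%) = 3.0369%.
WACC = 0.7524 × 9.1000% + 0.2476 × 3.0369% = 7.5986%.

7.60%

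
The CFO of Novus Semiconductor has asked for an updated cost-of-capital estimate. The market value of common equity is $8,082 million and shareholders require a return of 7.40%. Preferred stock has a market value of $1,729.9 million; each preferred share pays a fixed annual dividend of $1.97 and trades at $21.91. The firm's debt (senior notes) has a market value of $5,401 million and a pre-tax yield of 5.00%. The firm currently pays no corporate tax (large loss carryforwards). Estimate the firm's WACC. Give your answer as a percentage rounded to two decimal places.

Cost of preferred: Rp = 1.97 / 21.91 = 8.9913%.
Total capital V = 8082 + 1729.9 + 5401 = 15212.9.
Equity: weight = 8082/15212.9 = 0.5313; cost = 7.4%.
Preferred: weight = 1729.9/15212.9 = 0.1137; cost = 8.9913%.
Senior notes: weight = 5401/15212.9 = 0.3550; after-tax cost = 5% × (1 − 0%) = 5.0000%.
WACC = 0.5313 × 7.4000% + 0.1137 × 8.9913% + 0.3550 × 5.0000% = 6.7289%.

6.73%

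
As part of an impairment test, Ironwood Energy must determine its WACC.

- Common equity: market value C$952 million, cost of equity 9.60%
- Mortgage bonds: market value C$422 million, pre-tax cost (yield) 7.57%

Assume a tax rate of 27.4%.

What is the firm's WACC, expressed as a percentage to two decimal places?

8.34%

Total capital V = 952 + 422 = 1374.
Equity: weight = 952/1374 = 0.6929; cost = 9.6%.
Mortgage bonds: weight = 422/1374 = 0.3071; after-tax cost = 7.57% × (1 − 27.4%) = 5.4958%.
WACC = 0.6929 × 9.6000% + 0.3071 × 5.4958% = 8.3395%.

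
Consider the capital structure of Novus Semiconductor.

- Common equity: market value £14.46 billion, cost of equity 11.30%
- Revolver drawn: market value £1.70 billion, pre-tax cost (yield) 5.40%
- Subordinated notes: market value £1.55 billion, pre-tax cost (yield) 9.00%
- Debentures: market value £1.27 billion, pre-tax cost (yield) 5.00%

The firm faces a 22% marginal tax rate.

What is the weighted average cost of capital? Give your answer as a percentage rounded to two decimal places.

Total capital V = 14.46 + 1.7 + 1.55 + 1.27 = 18.98.
Equity: weight = 14.46/18.98 = 0.7619; cost = 11.3%.
Revolver drawn: weight = 1.7/18.98 = 0.0896; after-tax cost = 5.4% × (1 − 22%) = 4.2120%.
Subordinated notes: weight = 1.55/18.98 = 0.0817; after-tax cost = 9% × (1 − 22%) = 7.0200%.
Debentures: weight = 1.27/18.98 = 0.0669; after-tax cost = 5% × (1 − 22%) = 3.9000%.
WACC = 0.7619 × 11.3000% + 0.0896 × 4.2120% + 0.0817 × 7.0200% + 0.0669 × 3.9000% = 9.8205%.

9.82%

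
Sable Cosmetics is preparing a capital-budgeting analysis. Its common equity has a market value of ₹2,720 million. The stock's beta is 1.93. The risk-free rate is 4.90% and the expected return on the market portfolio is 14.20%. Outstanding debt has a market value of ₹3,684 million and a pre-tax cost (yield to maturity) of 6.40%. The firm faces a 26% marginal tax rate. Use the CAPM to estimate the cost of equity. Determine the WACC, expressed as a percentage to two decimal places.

Market risk premium = 14.2% − 4.9% = 9.3%.
Cost of equity via CAPM: Re = 4.9% + 1.93 × 9.3% = 22.8490%.
Total capital V = 2720 + 3684 = 6404.
Equity: weight = 2720/6404 = 0.4247; cost = 22.849%.
Debt: weight = 3684/6404 = 0.5753; after-tax cost = 6.4% × (1 − 26%) = 4.7360%.
WACC = 0.4247 × 22.8490% + 0.5753 × 4.7360% = 12.4292%.

12.43%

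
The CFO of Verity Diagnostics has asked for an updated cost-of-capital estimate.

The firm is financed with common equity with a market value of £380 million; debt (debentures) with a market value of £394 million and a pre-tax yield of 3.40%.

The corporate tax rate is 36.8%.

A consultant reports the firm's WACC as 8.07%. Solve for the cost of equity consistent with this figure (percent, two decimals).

Total capital V = 380 + 394 = 774.
Equity weight = 380/774 = 0.4910.
Debentures weight = 394/774 = 0.5090.
Debt contribution = 0.5090 × 3.4% × (1 − 36.8%) = 1.0938%.
Required equity contribution = 8.07% − 1.0938% = 6.9762%.
Re = 6.9762% / 0.4910 = 14.2093%.

14.21%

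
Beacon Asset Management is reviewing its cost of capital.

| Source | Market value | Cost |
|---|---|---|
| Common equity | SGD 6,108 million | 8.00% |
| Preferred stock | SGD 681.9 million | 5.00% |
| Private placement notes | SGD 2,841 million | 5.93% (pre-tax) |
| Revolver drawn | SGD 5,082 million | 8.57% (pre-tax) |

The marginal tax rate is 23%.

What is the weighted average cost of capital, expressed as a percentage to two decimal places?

6.71%

Total capital V = 6108 + 681.9 + 2841 + 5082 = 14712.9.
Equity: weight = 6108/14712.9 = 0.4151; cost = 8%.
Preferred: weight = 681.9/14712.9 = 0.0463; cost = 5%.
Private placement notes: weight = 2841/14712.9 = 0.1931; after-tax cost = 5.93% × (1 − 23%) = 4.5661%.
Revolver drawn: weight = 5082/14712.9 = 0.3454; after-tax cost = 8.57% × (1 − 23%) = 6.5989%.
WACC = 0.4151 × 8.0000% + 0.0463 × 5.0000% + 0.1931 × 4.5661% + 0.3454 × 6.5989% = 6.7139%.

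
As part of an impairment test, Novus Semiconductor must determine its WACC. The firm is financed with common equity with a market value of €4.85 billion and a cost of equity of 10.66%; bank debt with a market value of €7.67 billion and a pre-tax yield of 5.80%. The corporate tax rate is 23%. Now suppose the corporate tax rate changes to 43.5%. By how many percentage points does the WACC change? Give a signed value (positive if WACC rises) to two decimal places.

Current WACC:
Total capital V = 4.85 + 7.67 = 12.52.
Equity: weight = 4.85/12.52 = 0.3874; cost = 10.66%.
Bank debt: weight = 7.67/12.52 = 0.6126; after-tax cost = 5.8% × (1 − 23%) = 4.4660%.
WACC = 0.3874 × 10.6600% + 0.6126 × 4.4660% = 6.8654%.
After the change:
Total capital V = 4.85 + 7.67 = 12.52.
Equity: weight = 4.85/12.52 = 0.3874; cost = 10.66%.
Bank debt: weight = 7.67/12.52 = 0.6126; after-tax cost = 5.8% × (1 − 43.5%) = 3.2770%.
WACC = 0.3874 × 10.6600% + 0.6126 × 3.2770% = 6.1370%.
Change in WACC = 6.1370% − 6.8654% = -0.7284 pp.

-0.73 pp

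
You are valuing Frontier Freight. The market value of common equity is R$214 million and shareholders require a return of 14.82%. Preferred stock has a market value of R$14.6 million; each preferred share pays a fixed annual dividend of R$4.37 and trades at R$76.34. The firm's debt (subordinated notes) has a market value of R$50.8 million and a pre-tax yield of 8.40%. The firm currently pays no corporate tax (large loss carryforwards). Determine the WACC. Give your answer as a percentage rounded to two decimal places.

Cost of preferred: Rp = 4.37 / 76.34 = 5.7244%.
Total capital V = 214 + 14.6 + 50.8 = 279.4.
Equity: weight = 214/279.4 = 0.7659; cost = 14.82%.
Preferred: weight = 14.6/279.4 = 0.0523; cost = 5.7244%.
Subordinated notes: weight = 50.8/279.4 = 0.1818; after-tax cost = 8.4% × (1 − 0%) = 8.4000%.
WACC = 0.7659 × 14.8200% + 0.0523 × 5.7244% + 0.1818 × 8.4000% = 13.1774%.

13.18%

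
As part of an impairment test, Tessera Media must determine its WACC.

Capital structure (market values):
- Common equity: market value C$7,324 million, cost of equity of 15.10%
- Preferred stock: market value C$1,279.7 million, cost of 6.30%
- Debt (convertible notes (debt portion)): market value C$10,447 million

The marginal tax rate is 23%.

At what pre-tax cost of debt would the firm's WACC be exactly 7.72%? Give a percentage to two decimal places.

Total capital V = 7324 + 1279.7 + 10447 = 19050.7.
Equity weight = 7324/19050.7 = 0.3844.
Preferred weight = 1279.7/19050.7 = 0.0672.
Convertible notes (debt portion) weight = 10447/19050.7 = 0.5484.
Equity contribution = 0.3844 × 15.1% = 5.8052%.
Preferred contribution = 0.0672 × 6.3% = 0.4232%.
Remaining for debt = 7.72% − 6.2284% = 1.4916%.
Rd × (1 − 23%) × 0.5484 = 1.4916%  ⇒  Rd = 3.5326%.

3.53%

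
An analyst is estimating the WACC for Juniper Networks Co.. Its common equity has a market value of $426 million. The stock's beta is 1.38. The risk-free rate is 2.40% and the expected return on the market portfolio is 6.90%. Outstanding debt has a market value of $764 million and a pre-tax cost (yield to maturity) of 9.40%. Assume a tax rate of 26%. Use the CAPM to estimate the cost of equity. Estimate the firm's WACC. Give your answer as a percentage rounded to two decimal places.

7.55%

Market risk premium = 6.9% − 2.4% = 4.5%.
Cost of equity via CAPM: Re = 2.4% + 1.38 × 4.5% = 8.6100%.
Total capital V = 426 + 764 = 1190.
Equity: weight = 426/1190 = 0.3580; cost = 8.61%.
Debt: weight = 764/1190 = 0.6420; after-tax cost = 9.4% × (1 − 26%) = 6.9560%.
WACC = 0.3580 × 8.6100% + 0.6420 × 6.9560% = 7.5481%.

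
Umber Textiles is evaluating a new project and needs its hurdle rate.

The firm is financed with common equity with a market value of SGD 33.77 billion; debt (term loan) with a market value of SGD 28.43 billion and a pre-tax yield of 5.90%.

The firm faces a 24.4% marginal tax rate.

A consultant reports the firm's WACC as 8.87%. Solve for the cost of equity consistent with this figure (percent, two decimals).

12.58%

Total capital V = 33.77 + 28.43 = 62.2.
Equity weight = 33.77/62.2 = 0.5429.
Term loan weight = 28.43/62.2 = 0.4571.
Debt contribution = 0.4571 × 5.9% × (1 − 24.4%) = 2.0387%.
Required equity contribution = 8.87% − 2.0387% = 6.8313%.
Re = 6.8313% / 0.5429 = 12.5823%.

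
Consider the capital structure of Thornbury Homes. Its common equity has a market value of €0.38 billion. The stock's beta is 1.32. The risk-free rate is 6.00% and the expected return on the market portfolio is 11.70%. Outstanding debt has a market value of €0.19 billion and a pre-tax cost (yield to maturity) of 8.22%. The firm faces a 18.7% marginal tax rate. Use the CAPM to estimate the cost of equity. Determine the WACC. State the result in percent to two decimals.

Market risk premium = 11.7% − 6.0% = 5.7%.
Cost of equity via CAPM: Re = 6.0% + 1.32 × 5.7% = 13.5240%.
Total capital V = 0.38 + 0.19 = 0.57.
Equity: weight = 0.38/0.57 = 0.6667; cost = 13.524%.
Debt: weight = 0.19/0.57 = 0.3333; after-tax cost = 8.22% × (1 − 18.7%) = 6.6829%.
WACC = 0.6667 × 13.5240% + 0.3333 × 6.6829% = 11.2436%.

11.24%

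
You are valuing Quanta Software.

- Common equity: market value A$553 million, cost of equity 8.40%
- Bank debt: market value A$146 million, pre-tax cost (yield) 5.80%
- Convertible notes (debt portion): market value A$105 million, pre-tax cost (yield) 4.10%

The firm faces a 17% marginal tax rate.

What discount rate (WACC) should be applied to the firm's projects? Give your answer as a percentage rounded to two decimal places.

7.10%

Total capital V = 553 + 146 + 105 = 804.
Equity: weight = 553/804 = 0.6878; cost = 8.4%.
Bank debt: weight = 146/804 = 0.1816; after-tax cost = 5.8% × (1 − 17%) = 4.8140%.
Convertible notes (debt portion): weight = 105/804 = 0.1306; after-tax cost = 4.1% × (1 − 17%) = 3.4030%.
WACC = 0.6878 × 8.4000% + 0.1816 × 4.8140% + 0.1306 × 3.4030% = 7.0962%.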